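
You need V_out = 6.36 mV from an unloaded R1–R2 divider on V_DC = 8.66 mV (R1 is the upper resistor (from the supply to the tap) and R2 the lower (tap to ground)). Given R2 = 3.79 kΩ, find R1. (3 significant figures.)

R1 ≈ 1.37 kΩ

The divider ratio is R2/(R1+R2) = 6.36/8.66 = 0.7344.
So R1 = R2 · (V_DC/V_out − 1) = 3.79 × (8.66/6.36 − 1) = 3.79 × 0.3616 = 1.371 kΩ.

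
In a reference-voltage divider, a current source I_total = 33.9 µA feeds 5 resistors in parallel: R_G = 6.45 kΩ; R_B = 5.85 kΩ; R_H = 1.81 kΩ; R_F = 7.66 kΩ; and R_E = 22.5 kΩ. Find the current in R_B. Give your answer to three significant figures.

ΣG = 1/6.45 + 1/5.85 + 1/1.81 + 1/7.66 + 1/22.5 = 1.053.
By the current-divider rule, I = I_total · G_k/ΣG = 33.9 × 0.1623 = 5.501 µA.

I ≈ 5.50 µA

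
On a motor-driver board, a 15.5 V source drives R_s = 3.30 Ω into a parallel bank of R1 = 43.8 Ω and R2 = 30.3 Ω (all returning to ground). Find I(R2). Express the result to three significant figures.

Parallel bank: R_p = 1/(1/43.8 + 1/30.3) = 17.91 Ω.
V_A by voltage divider: V_A = 15.5 × 17.91/(3.30 + 17.91) = 13.09 V.
I(R2) = V_A / R2 = 13.09/30.3 = 0.4320 A.

I ≈ 0.432 A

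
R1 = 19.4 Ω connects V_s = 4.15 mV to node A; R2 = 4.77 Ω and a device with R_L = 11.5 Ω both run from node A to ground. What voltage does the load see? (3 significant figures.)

V_out ≈ 0.614 mV

First combine the lower leg with the load: R2 ‖ R_L = 3.372 Ω.
Voltage divider with the loaded lower leg: V_out = 4.15 × 3.372/(19.4 + 3.372) = 4.15 × 0.1481 = 0.6144 mV.
(Unloaded it would be 0.819 mV; the load pulls it down.)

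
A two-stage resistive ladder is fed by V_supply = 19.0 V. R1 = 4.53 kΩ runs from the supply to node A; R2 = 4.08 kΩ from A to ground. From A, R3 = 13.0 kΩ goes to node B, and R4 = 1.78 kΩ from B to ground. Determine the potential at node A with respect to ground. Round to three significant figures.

Looking into the second stage from A: R3 + R4 = 14.78 kΩ appears in parallel with R2.
Effective lower resistance at A: R2 ‖ 14.78 = 3.197 kΩ.
First divider: V_A = V_supply · 3.197/(4.53 + 3.197) = 7.862 V.

V_A ≈ 7.86 V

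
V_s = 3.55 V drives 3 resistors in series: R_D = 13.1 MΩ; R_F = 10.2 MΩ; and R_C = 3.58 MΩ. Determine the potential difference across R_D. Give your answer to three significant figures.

V ≈ 1.73 V

Series total: ΣR = 13.1 + 10.2 + 3.58 = 26.88 MΩ.
Voltage divider: V = V_s · (13.10 / 26.88) = 3.55 × 0.4874 = 1.730 V.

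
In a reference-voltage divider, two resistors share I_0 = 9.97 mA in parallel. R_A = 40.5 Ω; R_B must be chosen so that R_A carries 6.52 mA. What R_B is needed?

Two-branch current divider: I_A = I_0 · R_B/(R_A + R_B).
With f = 0.6540, R_B = R_A · f/(1−f) = 40.5 × 1.890 = 76.54 Ω.

R_B ≈ 76.5 Ω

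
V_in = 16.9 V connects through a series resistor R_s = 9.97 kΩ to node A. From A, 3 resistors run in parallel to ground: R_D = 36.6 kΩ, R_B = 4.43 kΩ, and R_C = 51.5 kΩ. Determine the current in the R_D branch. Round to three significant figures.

Equivalent of the parallel group: R_p = 3.670 kΩ.
V_A = 16.9 × 3.670/13.64 = 4.547 V.
Branch current I = V_A/R_D = 4.547/36.6 = 0.1242 mA.

I ≈ 0.124 mA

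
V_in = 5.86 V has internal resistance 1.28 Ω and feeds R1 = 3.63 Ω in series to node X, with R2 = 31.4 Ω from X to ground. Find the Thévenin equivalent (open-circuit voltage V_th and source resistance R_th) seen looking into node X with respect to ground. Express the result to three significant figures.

R1' = 1.28 + 3.63 = 4.910 Ω (source resistance + R1).
V_th is the unloaded tap voltage: V_in · R2/(R1'+R2) = 5.86 × 0.8648 = 5.068 V.
Zeroing V_in shorts the top of R1' to ground, so R_th = R1' ‖ R2 = 4.246 Ω.

V_th ≈ 5.07 V, R_th ≈ 4.25 Ω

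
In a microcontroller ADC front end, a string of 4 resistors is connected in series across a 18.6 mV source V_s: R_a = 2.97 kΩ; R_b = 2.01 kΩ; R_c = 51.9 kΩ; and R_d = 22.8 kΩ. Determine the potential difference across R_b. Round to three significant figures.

Series total: ΣR = 2.97 + 2.01 + 51.9 + 22.8 = 79.68 kΩ.
By the voltage-divider rule, V = 18.6 × 2.010/79.68 = 0.4692 mV.

V ≈ 0.469 mV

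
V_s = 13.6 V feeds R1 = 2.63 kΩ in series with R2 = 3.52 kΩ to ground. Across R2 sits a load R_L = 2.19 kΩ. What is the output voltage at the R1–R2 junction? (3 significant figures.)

The load sits in parallel with R2, giving an effective lower resistance R2' = R2·R_L/(R2+R_L) = 1.350 kΩ.
Then V_out = V_s · R2'/(R1 + R2') = 13.6 × 1.350/3.980 = 4.613 V.
(Unloaded it would be 7.78 V; the load pulls it down.)

V_out ≈ 4.61 V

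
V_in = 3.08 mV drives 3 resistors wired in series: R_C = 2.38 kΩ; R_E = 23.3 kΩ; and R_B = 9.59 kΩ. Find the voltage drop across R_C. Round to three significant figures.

Total series resistance ΣR = 2.38 + 23.3 + 9.59 = 35.27 kΩ.
By the voltage-divider rule, V = 3.08 × 2.380/35.27 = 0.2078 mV.

V ≈ 0.208 mV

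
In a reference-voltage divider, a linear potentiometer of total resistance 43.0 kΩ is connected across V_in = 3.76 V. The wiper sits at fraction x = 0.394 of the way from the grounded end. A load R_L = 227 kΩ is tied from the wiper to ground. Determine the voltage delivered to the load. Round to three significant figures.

Lower segment x·R_p = 16.94 kΩ; upper segment (1−x)·R_p = 26.06 kΩ.
(x·R_p) ‖ R_L = 15.77 kΩ.
V_out = 3.76 × 15.77/(26.06 + 15.77) = 1.417 V.

V_out ≈ 1.42 V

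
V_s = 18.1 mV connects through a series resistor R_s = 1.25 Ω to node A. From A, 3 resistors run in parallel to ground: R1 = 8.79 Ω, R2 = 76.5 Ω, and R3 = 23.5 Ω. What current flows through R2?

I ≈ 0.195 mA

Equivalent of the parallel group: R_p = 5.904 Ω.
Node voltage V_A = V_s · R_p/(R_s + R_p) = 18.1 × 0.8253 = 14.94 mV.
Branch current I = V_A/R2 = 14.94/76.5 = 0.1953 mA.
(Equivalently: I_total = 2.530 mA, then current-divider fraction G_k/ΣG = 0.07717.)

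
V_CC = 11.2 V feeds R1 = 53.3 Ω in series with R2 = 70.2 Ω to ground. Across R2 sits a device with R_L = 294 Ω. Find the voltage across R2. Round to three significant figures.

R2 ‖ R_L = (70.2 × 294)/(70.2 + 294) = 56.67 Ω.
Then V_out = V_CC · R2'/(R1 + R2') = 11.2 × 56.67/110.0 = 5.772 V.
(Unloaded it would be 6.37 V; the load pulls it down.)

V_out ≈ 5.77 V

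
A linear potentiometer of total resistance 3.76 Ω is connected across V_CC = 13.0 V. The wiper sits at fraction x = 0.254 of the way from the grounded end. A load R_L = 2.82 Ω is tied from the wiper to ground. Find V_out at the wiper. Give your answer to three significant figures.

The pot divides into 2.805 Ω above the wiper and 0.9550 Ω below.
Lower segment in parallel with the load: 0.9550 ‖ 2.82 = 0.7134 Ω.
V_out = 13.0 × 0.7134/(2.805 + 0.7134) = 2.636 V.
(Unloaded: V_out = x·V_CC = 3.30 V.)

V_out ≈ 2.64 V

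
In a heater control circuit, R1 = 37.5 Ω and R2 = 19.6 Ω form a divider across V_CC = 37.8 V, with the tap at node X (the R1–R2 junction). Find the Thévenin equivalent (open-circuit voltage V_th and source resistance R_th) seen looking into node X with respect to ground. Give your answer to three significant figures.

V_th is the unloaded tap voltage: V_CC · R2/(R1+R2) = 37.8 × 0.3433 = 12.98 V.
With V_CC suppressed (replaced by a short), R_th = R1 ‖ R2 = (37.50 × 19.6)/(37.50 + 19.6) = 12.87 Ω.

V_th ≈ 13.0 V, R_th ≈ 12.9 Ω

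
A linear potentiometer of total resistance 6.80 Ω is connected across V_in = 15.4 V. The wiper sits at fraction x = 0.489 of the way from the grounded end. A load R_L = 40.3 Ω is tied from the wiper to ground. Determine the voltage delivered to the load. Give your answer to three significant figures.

V_out ≈ 7.23 V

Lower segment x·R_p = 3.325 Ω; upper segment (1−x)·R_p = 3.475 Ω.
Lower segment in parallel with the load: 3.325 ‖ 40.3 = 3.072 Ω.
V_out = 15.4 × 3.072/(3.475 + 3.072) = 7.226 V.
(Unloaded: V_out = x·V_in = 7.53 V.)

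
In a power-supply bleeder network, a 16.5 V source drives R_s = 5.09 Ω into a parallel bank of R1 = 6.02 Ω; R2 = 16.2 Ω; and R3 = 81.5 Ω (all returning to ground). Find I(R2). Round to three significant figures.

Equivalent of the parallel group: R_p = 4.165 Ω.
V_A by voltage divider: V_A = 16.5 × 4.165/(5.09 + 4.165) = 7.425 V.
Branch current I = V_A/R2 = 7.425/16.2 = 0.4583 A.
(Equivalently: I_total = 1.783 A, then current-divider fraction G_k/ΣG = 0.2571.)

I ≈ 0.458 A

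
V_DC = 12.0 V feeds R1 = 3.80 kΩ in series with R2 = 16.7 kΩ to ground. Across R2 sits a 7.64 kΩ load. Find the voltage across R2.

V_out ≈ 6.96 V

First combine the lower leg with the load: R2 ‖ R_L = 5.242 kΩ.
Now apply the divider: V_out = 12.0 × 0.5797 = 6.957 V.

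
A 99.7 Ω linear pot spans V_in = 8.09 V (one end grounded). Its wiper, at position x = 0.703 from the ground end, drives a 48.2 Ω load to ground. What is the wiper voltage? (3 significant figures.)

The pot divides into 29.61 Ω above the wiper and 70.09 Ω below.
Lower segment in parallel with the load: 70.09 ‖ 48.2 = 28.56 Ω.
Then V_out = V_in · 28.56/(29.61 + 28.56) = 3.972 V.
(Unloaded: V_out = x·V_in = 5.69 V.)

V_out ≈ 3.97 V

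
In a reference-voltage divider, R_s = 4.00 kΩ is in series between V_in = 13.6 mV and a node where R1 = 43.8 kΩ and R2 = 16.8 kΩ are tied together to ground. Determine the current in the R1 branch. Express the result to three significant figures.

Combine the parallel branches: R_p = (1/43.8 + 1/16.8)⁻¹ = 12.14 kΩ.
V_A by voltage divider: V_A = 13.6 × 12.14/(4.00 + 12.14) = 10.23 mV.
Branch current I = V_A/R1 = 10.23/43.8 = 0.2336 µA.

I ≈ 0.234 µA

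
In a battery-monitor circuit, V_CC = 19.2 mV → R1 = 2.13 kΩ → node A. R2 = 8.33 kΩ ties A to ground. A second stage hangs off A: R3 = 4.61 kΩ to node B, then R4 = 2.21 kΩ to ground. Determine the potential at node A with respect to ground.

The second stage (R3 + R4 = 6.820 kΩ) loads node A in parallel with R2.
Effective lower resistance at A: R2 ‖ 6.820 = 3.750 kΩ.
V_A = 19.2 × 3.750/(2.13 + 3.750) = 12.24 mV.

V_A ≈ 12.2 mV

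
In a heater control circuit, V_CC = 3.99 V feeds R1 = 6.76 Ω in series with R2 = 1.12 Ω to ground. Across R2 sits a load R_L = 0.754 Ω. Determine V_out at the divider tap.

V_out ≈ 0.249 V

First combine the lower leg with the load: R2 ‖ R_L = 0.4506 Ω.
Now apply the divider: V_out = 3.99 × 0.06250 = 0.2494 V.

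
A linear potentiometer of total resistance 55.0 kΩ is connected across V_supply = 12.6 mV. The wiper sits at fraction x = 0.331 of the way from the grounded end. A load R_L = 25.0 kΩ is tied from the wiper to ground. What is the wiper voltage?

The pot divides into 36.80 kΩ above the wiper and 18.21 kΩ below.
(x·R_p) ‖ R_L = 10.53 kΩ.
Then V_out = V_supply · 10.53/(36.80 + 10.53) = 2.804 mV.

V_out ≈ 2.80 mV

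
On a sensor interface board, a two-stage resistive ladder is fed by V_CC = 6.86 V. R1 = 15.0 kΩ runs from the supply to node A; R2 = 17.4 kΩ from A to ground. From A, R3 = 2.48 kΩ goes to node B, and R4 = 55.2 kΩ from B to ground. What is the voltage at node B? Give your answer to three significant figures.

Looking into the second stage from A: R3 + R4 = 57.68 kΩ appears in parallel with R2.
Effective lower resistance at A: R2 ‖ 57.68 = 13.37 kΩ.
First divider: V_A = V_CC · 13.37/(15.0 + 13.37) = 3.233 V.
V_B = V_A × 0.9570 = 3.094 V.

V_B ≈ 3.09 V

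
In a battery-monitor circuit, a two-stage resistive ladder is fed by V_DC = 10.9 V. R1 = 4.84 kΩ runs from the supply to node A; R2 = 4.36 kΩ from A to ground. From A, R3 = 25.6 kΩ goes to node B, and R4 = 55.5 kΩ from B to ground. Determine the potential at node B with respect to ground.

Looking into the second stage from A: R3 + R4 = 81.10 kΩ appears in parallel with R2.
R2 ‖ (R3+R4) = 4.138 kΩ.
First divider: V_A = V_DC · 4.138/(4.84 + 4.138) = 5.024 V.
Stage 2 is unloaded, so V_B = V_A · R4/(R3+R4) = 5.024 × 55.5/81.10 = 3.438 V.

V_B ≈ 3.44 V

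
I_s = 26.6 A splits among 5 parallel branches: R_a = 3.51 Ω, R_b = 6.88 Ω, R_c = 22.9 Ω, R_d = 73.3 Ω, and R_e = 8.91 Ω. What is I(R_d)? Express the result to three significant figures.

Total conductance ΣG = 1/3.51 + 1/6.88 + 1/22.9 + 1/73.3 + 1/8.91 = 0.5998 (units of 1/Ω).
Current divider: I(R_d) = I_s · G_k/ΣG = 26.6 × (0.01364/0.5998) = 26.6 × 0.02275 = 0.6050 A.

I ≈ 0.605 A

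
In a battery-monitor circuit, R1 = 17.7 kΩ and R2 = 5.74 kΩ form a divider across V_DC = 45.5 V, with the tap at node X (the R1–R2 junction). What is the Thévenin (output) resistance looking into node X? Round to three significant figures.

R_th ≈ 4.33 kΩ

Zeroing V_DC shorts the top of R1 to ground, so R_th = R1 ‖ R2 = 4.334 kΩ.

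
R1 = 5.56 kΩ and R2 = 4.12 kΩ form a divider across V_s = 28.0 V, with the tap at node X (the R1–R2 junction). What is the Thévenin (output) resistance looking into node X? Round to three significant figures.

With V_s suppressed (replaced by a short), R_th = R1 ‖ R2 = (5.560 × 4.12)/(5.560 + 4.12) = 2.366 kΩ.

R_th ≈ 2.37 kΩ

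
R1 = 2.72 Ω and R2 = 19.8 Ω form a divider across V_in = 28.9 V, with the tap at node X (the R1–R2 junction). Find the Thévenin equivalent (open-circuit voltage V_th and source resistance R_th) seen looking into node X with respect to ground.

Open-circuit (no load on X): V_th = V_in · R2/(R1 + R2) = 28.9 × 19.8/(2.720 + 19.8) = 25.41 V.
With V_in suppressed (replaced by a short), R_th = R1 ‖ R2 = (2.720 × 19.8)/(2.720 + 19.8) = 2.391 Ω.

V_th ≈ 25.4 V, R_th ≈ 2.39 Ω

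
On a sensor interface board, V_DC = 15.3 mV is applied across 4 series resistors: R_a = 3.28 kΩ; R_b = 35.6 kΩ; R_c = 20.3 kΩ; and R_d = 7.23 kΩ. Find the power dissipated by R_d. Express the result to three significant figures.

P ≈ 0.384 nW

Series current I = V_DC/ΣR = 15.3/66.41 = 0.2304 µA.
V(R_d) = I·R = 1.666 mV; P = V·I = 1.666 × 0.2304 = 0.3838 nW.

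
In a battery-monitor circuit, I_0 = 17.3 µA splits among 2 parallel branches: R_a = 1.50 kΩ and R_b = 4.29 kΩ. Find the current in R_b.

Two-branch current divider: I_k = I_0 · R_other/(R_1 + R_2).
I(R_b) = 17.3 × 1.50/(1.50 + 4.29) = 17.3 × 0.2591 = 4.482 µA.

I ≈ 4.48 µA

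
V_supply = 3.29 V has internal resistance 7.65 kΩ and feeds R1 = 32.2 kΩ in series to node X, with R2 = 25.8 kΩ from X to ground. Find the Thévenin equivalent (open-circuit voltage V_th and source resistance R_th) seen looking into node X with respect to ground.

V_th ≈ 1.29 V, R_th ≈ 15.7 kΩ

R1' = 7.65 + 32.2 = 39.85 kΩ (source resistance + R1).
Open-circuit (no load on X): V_th = V_supply · R2/(R1' + R2) = 3.29 × 25.8/(39.85 + 25.8) = 1.293 V.
With V_supply suppressed (replaced by a short), R_th = R1' ‖ R2 = (39.85 × 25.8)/(39.85 + 25.8) = 15.66 kΩ.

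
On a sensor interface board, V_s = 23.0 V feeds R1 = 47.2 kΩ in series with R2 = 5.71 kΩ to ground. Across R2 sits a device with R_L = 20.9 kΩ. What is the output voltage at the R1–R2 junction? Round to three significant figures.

V_out ≈ 2.00 V

R2 ‖ R_L = (5.71 × 20.9)/(5.71 + 20.9) = 4.485 kΩ.
Then V_out = V_s · R2'/(R1 + R2') = 23.0 × 4.485/51.68 = 1.996 V.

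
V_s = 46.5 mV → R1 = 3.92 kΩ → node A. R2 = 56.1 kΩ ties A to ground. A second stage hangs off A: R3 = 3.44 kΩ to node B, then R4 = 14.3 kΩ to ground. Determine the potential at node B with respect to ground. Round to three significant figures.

Looking into the second stage from A: R3 + R4 = 17.74 kΩ appears in parallel with R2.
R2 ‖ (R3+R4) = 13.48 kΩ.
So V_A = 46.5 × 0.7747 = 36.02 mV.
Then the unloaded second divider: V_B = V_A × R4/(R3+R4) = 36.02 × 0.8061 = 29.04 mV.

V_B ≈ 29.0 mV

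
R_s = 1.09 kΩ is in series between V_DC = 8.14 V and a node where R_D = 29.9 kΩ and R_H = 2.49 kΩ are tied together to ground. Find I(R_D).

Combine the parallel branches: R_p = (1/29.9 + 1/2.49)⁻¹ = 2.299 kΩ.
V_A by voltage divider: V_A = 8.14 × 2.299/(1.09 + 2.299) = 5.522 V.
I(R_D) = V_A / R_D = 5.522/29.9 = 0.1847 mA.

I ≈ 0.185 mA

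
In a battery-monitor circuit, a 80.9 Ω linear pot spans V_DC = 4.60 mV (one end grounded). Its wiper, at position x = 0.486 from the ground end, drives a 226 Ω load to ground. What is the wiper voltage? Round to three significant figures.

Lower segment x·R_p = 39.32 Ω; upper segment (1−x)·R_p = 41.58 Ω.
(x·R_p) ‖ R_L = 33.49 Ω.
V_out = 4.60 × 33.49/(41.58 + 33.49) = 2.052 mV.
(Unloaded: V_out = x·V_DC = 2.24 mV.)

V_out ≈ 2.05 mV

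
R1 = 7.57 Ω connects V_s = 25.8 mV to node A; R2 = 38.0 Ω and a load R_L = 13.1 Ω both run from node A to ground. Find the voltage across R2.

V_out ≈ 14.5 mV

First combine the lower leg with the load: R2 ‖ R_L = 9.742 Ω.
Then V_out = V_s · R2'/(R1 + R2') = 25.8 × 9.742/17.31 = 14.52 mV.
(Unloaded it would be 21.5 mV; the load pulls it down.)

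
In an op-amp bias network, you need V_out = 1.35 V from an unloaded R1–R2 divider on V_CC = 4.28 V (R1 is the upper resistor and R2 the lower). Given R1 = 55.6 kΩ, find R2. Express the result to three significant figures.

The divider ratio is R2/(R1+R2) = 1.35/4.28 = 0.3154.
Rearranging, R2 = R1·k/(1−k) = 55.6 × 0.4608 = 25.62 kΩ.

R2 ≈ 25.6 kΩ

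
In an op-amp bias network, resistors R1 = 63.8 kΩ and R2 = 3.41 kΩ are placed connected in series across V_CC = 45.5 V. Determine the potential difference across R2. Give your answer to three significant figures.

V ≈ 2.31 V

Total series resistance ΣR = 63.8 + 3.41 = 67.21 kΩ.
Voltage divider: V = V_CC · (3.410 / 67.21) = 45.5 × 0.05074 = 2.309 V.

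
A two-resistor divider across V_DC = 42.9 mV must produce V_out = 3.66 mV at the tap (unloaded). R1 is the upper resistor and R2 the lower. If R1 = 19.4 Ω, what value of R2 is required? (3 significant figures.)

R2 ≈ 1.81 Ω

V_out/V_DC = R2/(R1+R2) = 0.08531.
Rearranging, R2 = R1·k/(1−k) = 19.4 × 0.09327 = 1.809 Ω.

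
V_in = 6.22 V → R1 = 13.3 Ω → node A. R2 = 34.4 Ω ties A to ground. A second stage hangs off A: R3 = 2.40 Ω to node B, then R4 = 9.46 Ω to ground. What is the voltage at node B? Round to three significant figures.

Looking into the second stage from A: R3 + R4 = 11.86 Ω appears in parallel with R2.
R2 ‖ (R3+R4) = 8.819 Ω.
First divider: V_A = V_in · 8.819/(13.3 + 8.819) = 2.480 V.
V_B = V_A × 0.7976 = 1.978 V.

V_B ≈ 1.98 V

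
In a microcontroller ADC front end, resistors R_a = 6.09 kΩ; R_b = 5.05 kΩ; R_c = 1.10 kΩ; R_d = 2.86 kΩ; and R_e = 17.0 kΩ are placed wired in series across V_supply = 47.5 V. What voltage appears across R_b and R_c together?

V ≈ 9.10 V

Total series resistance ΣR = 6.09 + 5.05 + 1.10 + 2.86 + 17.0 = 32.10 kΩ.
R_{R_b..R_c} = 5.05 + 1.10 = 6.150 kΩ.
Voltage divider: V = V_supply · (6.150 / 32.10) = 47.5 × 0.1916 = 9.100 V.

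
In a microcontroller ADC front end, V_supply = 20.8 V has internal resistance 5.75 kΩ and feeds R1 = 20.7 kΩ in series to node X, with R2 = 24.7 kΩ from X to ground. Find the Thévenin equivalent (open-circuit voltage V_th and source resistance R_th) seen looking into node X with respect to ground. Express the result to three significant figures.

R1' = 5.75 + 20.7 = 26.45 kΩ (source resistance + R1).
Open-circuit (no load on X): V_th = V_supply · R2/(R1' + R2) = 20.8 × 24.7/(26.45 + 24.7) = 10.04 V.
With V_supply suppressed (replaced by a short), R_th = R1' ‖ R2 = (26.45 × 24.7)/(26.45 + 24.7) = 12.77 kΩ.

V_th ≈ 10.0 V, R_th ≈ 12.8 kΩ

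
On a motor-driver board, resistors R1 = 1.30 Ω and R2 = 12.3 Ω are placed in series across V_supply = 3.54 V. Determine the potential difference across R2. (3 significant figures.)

Total series resistance ΣR = 1.30 + 12.3 = 13.60 Ω.
By the voltage-divider rule, V = 3.54 × 12.30/13.60 = 3.202 V.

V ≈ 3.20 V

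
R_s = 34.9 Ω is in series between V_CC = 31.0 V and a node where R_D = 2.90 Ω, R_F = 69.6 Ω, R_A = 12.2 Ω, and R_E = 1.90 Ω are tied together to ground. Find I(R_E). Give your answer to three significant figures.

Combine the parallel branches: R_p = (1/2.90 + 1/69.6 + 1/12.2 + 1/1.90)⁻¹ = 1.034 Ω.
V_A = 31.0 × 1.034/35.93 = 0.8917 V.
Branch current I = V_A/R_E = 0.8917/1.90 = 0.4693 A.
(Equivalently: I_total = 0.8627 A, then current-divider fraction G_k/ΣG = 0.5440.)

I ≈ 0.469 A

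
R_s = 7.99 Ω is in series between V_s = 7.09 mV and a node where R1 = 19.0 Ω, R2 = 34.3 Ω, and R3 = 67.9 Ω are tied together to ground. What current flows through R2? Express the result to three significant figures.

I ≈ 0.117 mA

Equivalent of the parallel group: R_p = 10.36 Ω.
Node voltage V_A = V_s · R_p/(R_s + R_p) = 7.09 × 0.5646 = 4.003 mV.
Branch current I = V_A/R2 = 4.003/34.3 = 0.1167 mA.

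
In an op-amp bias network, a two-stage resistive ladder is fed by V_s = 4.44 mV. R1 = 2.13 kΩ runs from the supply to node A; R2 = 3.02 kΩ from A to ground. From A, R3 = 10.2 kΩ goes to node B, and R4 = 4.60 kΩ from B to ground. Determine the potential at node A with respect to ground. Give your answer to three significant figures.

V_A ≈ 2.40 mV

Node A sees R2 in parallel with the series input of stage 2, R3 + R4 = 14.80 kΩ.
R2 ‖ (R3+R4) = 2.508 kΩ.
V_A = 4.44 × 2.508/(2.13 + 2.508) = 2.401 mV.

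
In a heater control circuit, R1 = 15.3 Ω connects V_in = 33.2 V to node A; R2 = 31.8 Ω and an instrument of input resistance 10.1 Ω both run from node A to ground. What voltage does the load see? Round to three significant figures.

The load sits in parallel with R2, giving an effective lower resistance R2' = R2·R_L/(R2+R_L) = 7.665 Ω.
Now apply the divider: V_out = 33.2 × 0.3338 = 11.08 V.
(Unloaded it would be 22.4 V; the load pulls it down.)

V_out ≈ 11.1 V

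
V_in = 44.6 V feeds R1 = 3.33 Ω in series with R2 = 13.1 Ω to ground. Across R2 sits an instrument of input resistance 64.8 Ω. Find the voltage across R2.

V_out ≈ 34.2 V

First combine the lower leg with the load: R2 ‖ R_L = 10.90 Ω.
Then V_out = V_in · R2'/(R1 + R2') = 44.6 × 10.90/14.23 = 34.16 V.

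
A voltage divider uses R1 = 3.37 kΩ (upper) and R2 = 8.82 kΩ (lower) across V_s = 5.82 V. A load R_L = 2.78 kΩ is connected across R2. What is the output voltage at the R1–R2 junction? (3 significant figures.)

The load sits in parallel with R2, giving an effective lower resistance R2' = R2·R_L/(R2+R_L) = 2.114 kΩ.
Now apply the divider: V_out = 5.82 × 0.3855 = 2.243 V.

V_out ≈ 2.24 V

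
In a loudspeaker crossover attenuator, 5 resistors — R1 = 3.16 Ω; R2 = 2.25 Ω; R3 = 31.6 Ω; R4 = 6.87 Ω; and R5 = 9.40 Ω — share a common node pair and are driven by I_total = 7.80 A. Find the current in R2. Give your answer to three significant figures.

ΣG = 1/3.16 + 1/2.25 + 1/31.6 + 1/6.87 + 1/9.40 = 1.044.
R2 takes the fraction G_k/ΣG = 0.4444/1.044 = 0.4255, so I = 7.80 × 0.4255 = 3.319 A.

I ≈ 3.32 A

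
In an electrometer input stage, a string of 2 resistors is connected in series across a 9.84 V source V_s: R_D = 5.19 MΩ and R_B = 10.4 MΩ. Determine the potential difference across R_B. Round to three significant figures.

Total series resistance ΣR = 5.19 + 10.4 = 15.59 MΩ.
By the voltage-divider rule, V = 9.84 × 10.40/15.59 = 6.564 V.

V ≈ 6.56 V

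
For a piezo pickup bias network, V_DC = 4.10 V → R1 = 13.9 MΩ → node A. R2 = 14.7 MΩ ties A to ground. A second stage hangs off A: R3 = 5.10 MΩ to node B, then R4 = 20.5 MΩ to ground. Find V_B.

The second stage (R3 + R4 = 25.60 MΩ) loads node A in parallel with R2.
Effective lower resistance at A: R2 ‖ 25.60 = 9.338 MΩ.
V_A = 4.10 × 9.338/(13.9 + 9.338) = 1.648 V.
Stage 2 is unloaded, so V_B = V_A · R4/(R3+R4) = 1.648 × 20.5/25.60 = 1.319 V.

V_B ≈ 1.32 V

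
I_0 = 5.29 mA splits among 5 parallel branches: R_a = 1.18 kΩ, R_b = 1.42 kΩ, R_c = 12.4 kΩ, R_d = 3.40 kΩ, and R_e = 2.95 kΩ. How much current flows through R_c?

I ≈ 0.188 mA

Conductances: ΣG = 1/1.18 + 1/1.42 + 1/12.4 + 1/3.40 + 1/2.95 = 2.265 (1/kΩ).
By the current-divider rule, I = I_0 · G_k/ΣG = 5.29 × 0.03560 = 0.1883 mA.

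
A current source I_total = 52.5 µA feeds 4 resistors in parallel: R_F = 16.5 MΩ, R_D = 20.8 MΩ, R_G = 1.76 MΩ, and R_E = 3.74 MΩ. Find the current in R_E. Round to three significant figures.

I ≈ 14.9 µA

Total conductance ΣG = 1/16.5 + 1/20.8 + 1/1.76 + 1/3.74 = 0.9442 (units of 1/MΩ).
By the current-divider rule, I = I_total · G_k/ΣG = 52.5 × 0.2832 = 14.87 µA.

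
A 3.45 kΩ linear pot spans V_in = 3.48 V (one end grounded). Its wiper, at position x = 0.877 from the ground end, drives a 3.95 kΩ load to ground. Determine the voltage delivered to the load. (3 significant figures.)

V_out ≈ 2.79 V

The pot divides into 0.4244 kΩ above the wiper and 3.026 kΩ below.
R_L loads the lower segment: effective lower R = 1.713 kΩ.
V_out = 3.48 × 1.713/(0.4244 + 1.713) = 2.789 V.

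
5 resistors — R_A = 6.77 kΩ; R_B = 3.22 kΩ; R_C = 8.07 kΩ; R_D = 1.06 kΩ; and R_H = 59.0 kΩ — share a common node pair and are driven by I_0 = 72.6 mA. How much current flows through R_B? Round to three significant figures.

Conductances: ΣG = 1/6.77 + 1/3.22 + 1/8.07 + 1/1.06 + 1/59.0 = 1.543 (1/kΩ).
R_B takes the fraction G_k/ΣG = 0.3106/1.543 = 0.2013, so I = 72.6 × 0.2013 = 14.62 mA.

I ≈ 14.6 mA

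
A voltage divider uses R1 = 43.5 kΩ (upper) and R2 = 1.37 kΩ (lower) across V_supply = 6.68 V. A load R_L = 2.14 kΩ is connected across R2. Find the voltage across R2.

First combine the lower leg with the load: R2 ‖ R_L = 0.8353 kΩ.
Now apply the divider: V_out = 6.68 × 0.01884 = 0.1259 V.

V_out ≈ 0.126 V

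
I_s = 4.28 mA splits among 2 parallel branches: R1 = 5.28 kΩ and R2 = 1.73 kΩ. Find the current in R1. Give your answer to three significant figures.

I ≈ 1.06 mA

With just two branches, the current splits inversely with resistance.
So I = 4.28 × 1.73/7.010 = 1.056 mA.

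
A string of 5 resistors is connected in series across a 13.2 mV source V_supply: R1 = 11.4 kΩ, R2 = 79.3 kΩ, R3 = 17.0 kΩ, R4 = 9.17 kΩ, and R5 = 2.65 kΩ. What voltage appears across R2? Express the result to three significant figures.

V ≈ 8.76 mV

Series total: ΣR = 11.4 + 79.3 + 17.0 + 9.17 + 2.65 = 119.5 kΩ.
Voltage divider: V = V_supply · (79.30 / 119.5) = 13.2 × 0.6635 = 8.758 mV.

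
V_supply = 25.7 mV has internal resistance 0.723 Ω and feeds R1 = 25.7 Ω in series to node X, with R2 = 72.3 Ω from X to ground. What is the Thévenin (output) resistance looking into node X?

R1' = 0.723 + 25.7 = 26.42 Ω (source resistance + R1).
Zeroing V_supply shorts the top of R1' to ground, so R_th = R1' ‖ R2 = 19.35 Ω.

R_th ≈ 19.4 Ω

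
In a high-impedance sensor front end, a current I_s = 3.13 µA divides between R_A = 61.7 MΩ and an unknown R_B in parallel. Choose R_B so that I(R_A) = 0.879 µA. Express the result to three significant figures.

R_B ≈ 24.1 MΩ

In a two-way split, I_A/I_s = R_B/(R_A + R_B).
0.879/3.13 = R_B/(R_A + R_B) → R_B = R_A · (0.2808)/(1 − 0.2808) = 61.7 × 0.3905 = 24.09 MΩ.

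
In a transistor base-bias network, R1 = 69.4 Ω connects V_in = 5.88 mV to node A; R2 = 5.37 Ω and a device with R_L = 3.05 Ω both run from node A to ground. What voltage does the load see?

R2 ‖ R_L = (5.37 × 3.05)/(5.37 + 3.05) = 1.945 Ω.
Voltage divider with the loaded lower leg: V_out = 5.88 × 1.945/(69.4 + 1.945) = 5.88 × 0.02726 = 0.1603 mV.

V_out ≈ 0.160 mV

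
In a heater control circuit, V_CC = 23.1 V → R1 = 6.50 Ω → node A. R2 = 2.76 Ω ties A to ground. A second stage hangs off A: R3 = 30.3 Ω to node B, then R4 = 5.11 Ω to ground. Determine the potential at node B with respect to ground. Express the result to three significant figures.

V_B ≈ 0.942 V

Looking into the second stage from A: R3 + R4 = 35.41 Ω appears in parallel with R2.
R2 ‖ (R3+R4) = 2.560 Ω.
So V_A = 23.1 × 0.2826 = 6.528 V.
Then the unloaded second divider: V_B = V_A × R4/(R3+R4) = 6.528 × 0.1443 = 0.9420 V.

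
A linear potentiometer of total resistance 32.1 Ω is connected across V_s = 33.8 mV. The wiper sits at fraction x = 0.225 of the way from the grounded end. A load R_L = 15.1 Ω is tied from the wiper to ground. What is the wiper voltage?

The pot divides into 24.88 Ω above the wiper and 7.223 Ω below.
(x·R_p) ‖ R_L = 4.886 Ω.
Then V_out = V_s · 4.886/(24.88 + 4.886) = 5.548 mV.
(Unloaded: V_out = x·V_s = 7.60 mV.)

V_out ≈ 5.55 mV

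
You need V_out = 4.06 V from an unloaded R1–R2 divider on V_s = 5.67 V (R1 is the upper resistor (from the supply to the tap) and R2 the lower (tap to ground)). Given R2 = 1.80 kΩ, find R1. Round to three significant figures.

R1 ≈ 0.714 kΩ

The divider ratio is R2/(R1+R2) = 4.06/5.67 = 0.7160.
Rearranging, R1 = R2·(1−k)/k = 1.80 × 0.3966 = 0.7138 kΩ.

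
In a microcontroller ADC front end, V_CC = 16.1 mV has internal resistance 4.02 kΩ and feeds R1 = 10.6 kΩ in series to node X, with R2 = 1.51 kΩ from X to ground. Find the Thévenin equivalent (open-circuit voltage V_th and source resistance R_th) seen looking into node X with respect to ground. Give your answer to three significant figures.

R1' = 4.02 + 10.6 = 14.62 kΩ (source resistance + R1).
With X open, the divider is unloaded: V_th = 16.1 × 1.51/16.13 = 1.507 mV.
Looking into X with the source shorted: R_th = R1'·R2/(R1'+R2) = 14.62 × 1.51/16.13 = 1.369 kΩ.

V_th ≈ 1.51 mV, R_th ≈ 1.37 kΩ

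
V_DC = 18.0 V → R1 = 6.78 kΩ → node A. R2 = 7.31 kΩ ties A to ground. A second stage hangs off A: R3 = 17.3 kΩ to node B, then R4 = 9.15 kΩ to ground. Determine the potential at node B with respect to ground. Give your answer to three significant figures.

V_B ≈ 2.85 V

Node A sees R2 in parallel with the series input of stage 2, R3 + R4 = 26.45 kΩ.
Effective lower resistance at A: R2 ‖ 26.45 = 5.727 kΩ.
V_A = 18.0 × 5.727/(6.78 + 5.727) = 8.242 V.
Stage 2 is unloaded, so V_B = V_A · R4/(R3+R4) = 8.242 × 9.15/26.45 = 2.851 V.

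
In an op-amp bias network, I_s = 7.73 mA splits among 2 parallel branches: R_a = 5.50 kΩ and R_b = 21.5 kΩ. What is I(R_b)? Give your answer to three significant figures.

I ≈ 1.57 mA

For two parallel branches, I_k = I_s · (other R)/(sum of R).
I(R_b) = 7.73 × 5.50/(5.50 + 21.5) = 7.73 × 0.2037 = 1.575 mA.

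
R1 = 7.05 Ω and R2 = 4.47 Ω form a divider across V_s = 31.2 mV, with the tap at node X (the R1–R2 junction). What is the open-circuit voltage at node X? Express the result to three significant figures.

V_th is the unloaded tap voltage: V_s · R2/(R1+R2) = 31.2 × 0.3880 = 12.11 mV.

V_th ≈ 12.1 mV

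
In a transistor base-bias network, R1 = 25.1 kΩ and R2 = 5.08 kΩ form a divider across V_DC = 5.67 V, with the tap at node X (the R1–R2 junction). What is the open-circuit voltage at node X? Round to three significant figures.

V_th is the unloaded tap voltage: V_DC · R2/(R1+R2) = 5.67 × 0.1683 = 0.9544 V.

V_th ≈ 0.954 V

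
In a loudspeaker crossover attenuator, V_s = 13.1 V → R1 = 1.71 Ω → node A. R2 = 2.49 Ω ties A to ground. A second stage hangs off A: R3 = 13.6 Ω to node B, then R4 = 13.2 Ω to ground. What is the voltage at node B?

V_B ≈ 3.69 V

The second stage (R3 + R4 = 26.80 Ω) loads node A in parallel with R2.
Effective lower resistance at A: R2 ‖ 26.80 = 2.278 Ω.
First divider: V_A = V_s · 2.278/(1.71 + 2.278) = 7.483 V.
V_B = V_A × 0.4925 = 3.686 V.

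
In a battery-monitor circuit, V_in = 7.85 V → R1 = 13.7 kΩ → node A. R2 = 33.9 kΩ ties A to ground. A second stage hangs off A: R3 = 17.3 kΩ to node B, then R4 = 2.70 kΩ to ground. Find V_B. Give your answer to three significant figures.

V_B ≈ 0.507 V

The second stage (R3 + R4 = 20.00 kΩ) loads node A in parallel with R2.
Effective lower resistance at A: R2 ‖ 20.00 = 12.58 kΩ.
V_A = 7.85 × 12.58/(13.7 + 12.58) = 3.758 V.
V_B = V_A × 0.1350 = 0.5073 V.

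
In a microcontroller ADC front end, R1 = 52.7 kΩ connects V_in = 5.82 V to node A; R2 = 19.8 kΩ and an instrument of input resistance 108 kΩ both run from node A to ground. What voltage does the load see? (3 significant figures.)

R2 ‖ R_L = (19.8 × 108)/(19.8 + 108) = 16.73 kΩ.
Now apply the divider: V_out = 5.82 × 0.2410 = 1.403 V.
(Unloaded it would be 1.59 V; the load pulls it down.)

V_out ≈ 1.40 V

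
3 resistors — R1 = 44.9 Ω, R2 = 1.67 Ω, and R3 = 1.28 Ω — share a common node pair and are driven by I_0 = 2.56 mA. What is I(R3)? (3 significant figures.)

I ≈ 1.43 mA

Total conductance ΣG = 1/44.9 + 1/1.67 + 1/1.28 = 1.402 (units of 1/Ω).
By the current-divider rule, I = I_0 · G_k/ΣG = 2.56 × 0.5571 = 1.426 mA.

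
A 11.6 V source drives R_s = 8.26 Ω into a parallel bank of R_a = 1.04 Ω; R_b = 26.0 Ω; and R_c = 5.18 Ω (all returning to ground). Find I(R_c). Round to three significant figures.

I ≈ 0.206 A

Combine the parallel branches: R_p = (1/1.04 + 1/26.0 + 1/5.18)⁻¹ = 0.8382 Ω.
Node voltage V_A = V_in · R_p/(R_s + R_p) = 11.6 × 0.09213 = 1.069 V.
Branch current I = V_A/R_c = 1.069/5.18 = 0.2063 A.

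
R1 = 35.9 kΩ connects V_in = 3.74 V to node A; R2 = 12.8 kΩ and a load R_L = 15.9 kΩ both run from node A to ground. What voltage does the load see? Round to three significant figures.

V_out ≈ 0.617 V

The load sits in parallel with R2, giving an effective lower resistance R2' = R2·R_L/(R2+R_L) = 7.091 kΩ.
Then V_out = V_in · R2'/(R1 + R2') = 3.74 × 7.091/42.99 = 0.6169 V.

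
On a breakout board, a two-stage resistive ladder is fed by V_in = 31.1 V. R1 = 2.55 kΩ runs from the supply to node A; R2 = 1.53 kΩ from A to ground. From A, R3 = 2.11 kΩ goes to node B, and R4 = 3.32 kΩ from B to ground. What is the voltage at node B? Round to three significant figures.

V_B ≈ 6.06 V

The second stage (R3 + R4 = 5.430 kΩ) loads node A in parallel with R2.
Effective lower resistance at A: R2 ‖ 5.430 = 1.194 kΩ.
So V_A = 31.1 × 0.3188 = 9.916 V.
V_B = V_A × 0.6114 = 6.063 V.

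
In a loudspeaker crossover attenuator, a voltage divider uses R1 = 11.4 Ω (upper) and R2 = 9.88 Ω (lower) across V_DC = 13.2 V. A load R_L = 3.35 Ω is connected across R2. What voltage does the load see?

First combine the lower leg with the load: R2 ‖ R_L = 2.502 Ω.
Voltage divider with the loaded lower leg: V_out = 13.2 × 2.502/(11.4 + 2.502) = 13.2 × 0.1800 = 2.375 V.

V_out ≈ 2.38 V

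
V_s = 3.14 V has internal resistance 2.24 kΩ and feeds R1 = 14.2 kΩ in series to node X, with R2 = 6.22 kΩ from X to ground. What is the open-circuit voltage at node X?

V_th ≈ 0.862 V

R1' = 2.24 + 14.2 = 16.44 kΩ (source resistance + R1).
V_th is the unloaded tap voltage: V_s · R2/(R1'+R2) = 3.14 × 0.2745 = 0.8619 V.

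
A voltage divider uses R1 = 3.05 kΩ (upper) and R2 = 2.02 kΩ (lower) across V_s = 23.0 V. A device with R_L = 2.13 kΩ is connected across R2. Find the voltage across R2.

R2 ‖ R_L = (2.02 × 2.13)/(2.02 + 2.13) = 1.037 kΩ.
Now apply the divider: V_out = 23.0 × 0.2537 = 5.835 V.

V_out ≈ 5.83 V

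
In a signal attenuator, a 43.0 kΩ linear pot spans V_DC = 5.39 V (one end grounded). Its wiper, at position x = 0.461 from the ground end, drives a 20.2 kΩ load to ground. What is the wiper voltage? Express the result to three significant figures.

The pot divides into 23.18 kΩ above the wiper and 19.82 kΩ below.
Lower segment in parallel with the load: 19.82 ‖ 20.2 = 10.00 kΩ.
Then V_out = V_DC · 10.00/(23.18 + 10.00) = 1.625 V.

V_out ≈ 1.63 V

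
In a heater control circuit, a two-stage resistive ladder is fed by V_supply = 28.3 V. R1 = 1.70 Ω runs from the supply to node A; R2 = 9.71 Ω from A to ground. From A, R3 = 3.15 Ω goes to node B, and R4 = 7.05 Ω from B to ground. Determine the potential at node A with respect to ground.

V_A ≈ 21.1 V

Node A sees R2 in parallel with the series input of stage 2, R3 + R4 = 10.20 Ω.
Effective lower resistance at A: R2 ‖ 10.20 = 4.974 Ω.
So V_A = 28.3 × 0.7453 = 21.09 V.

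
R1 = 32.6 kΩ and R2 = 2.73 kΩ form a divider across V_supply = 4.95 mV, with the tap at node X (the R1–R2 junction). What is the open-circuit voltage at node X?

With X open, the divider is unloaded: V_th = 4.95 × 2.73/35.33 = 0.3825 mV.

V_th ≈ 0.382 mV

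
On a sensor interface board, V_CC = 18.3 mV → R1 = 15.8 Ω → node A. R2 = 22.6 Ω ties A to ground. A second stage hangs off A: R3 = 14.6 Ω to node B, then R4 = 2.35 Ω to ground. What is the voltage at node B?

V_B ≈ 0.964 mV

Looking into the second stage from A: R3 + R4 = 16.95 Ω appears in parallel with R2.
R2 ‖ (R3+R4) = 9.686 Ω.
V_A = 18.3 × 9.686/(15.8 + 9.686) = 6.955 mV.
V_B = V_A × 0.1386 = 0.9642 mV.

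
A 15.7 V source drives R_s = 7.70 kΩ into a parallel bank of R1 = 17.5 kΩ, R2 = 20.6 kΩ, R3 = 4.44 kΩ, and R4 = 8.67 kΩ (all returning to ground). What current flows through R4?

I ≈ 0.408 mA

Equivalent of the parallel group: R_p = 2.241 kΩ.
Node voltage V_A = V_supply · R_p/(R_s + R_p) = 15.7 × 0.2254 = 3.539 V.
Branch current I = V_A/R4 = 3.539/8.67 = 0.4082 mA.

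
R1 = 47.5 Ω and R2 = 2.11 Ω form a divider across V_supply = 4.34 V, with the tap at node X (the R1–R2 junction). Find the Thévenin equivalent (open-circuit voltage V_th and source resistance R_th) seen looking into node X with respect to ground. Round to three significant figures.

With X open, the divider is unloaded: V_th = 4.34 × 2.11/49.61 = 0.1846 V.
Zeroing V_supply shorts the top of R1 to ground, so R_th = R1 ‖ R2 = 2.020 Ω.

V_th ≈ 0.185 V, R_th ≈ 2.02 Ω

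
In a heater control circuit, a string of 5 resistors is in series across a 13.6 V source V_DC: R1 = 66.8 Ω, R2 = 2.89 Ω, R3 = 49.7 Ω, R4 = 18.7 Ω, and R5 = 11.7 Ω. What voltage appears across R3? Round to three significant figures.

Series total: ΣR = 66.8 + 2.89 + 49.7 + 18.7 + 11.7 = 149.8 Ω.
Voltage divider: V = V_DC · (49.70 / 149.8) = 13.6 × 0.3318 = 4.512 V.

V ≈ 4.51 V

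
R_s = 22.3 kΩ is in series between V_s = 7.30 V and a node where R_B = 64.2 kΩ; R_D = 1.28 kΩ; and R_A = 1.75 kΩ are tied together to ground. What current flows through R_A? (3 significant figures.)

Parallel bank: R_p = 1/(1/64.2 + 1/1.28 + 1/1.75) = 0.7309 kΩ.
Node voltage V_A = V_s · R_p/(R_s + R_p) = 7.30 × 0.03173 = 0.2317 V.
Branch current I = V_A/R_A = 0.2317/1.75 = 0.1324 mA.
(Check via current divider: I_total = 0.3170 mA; share G_k/ΣG = 0.4176 → same result.)

I ≈ 0.132 mA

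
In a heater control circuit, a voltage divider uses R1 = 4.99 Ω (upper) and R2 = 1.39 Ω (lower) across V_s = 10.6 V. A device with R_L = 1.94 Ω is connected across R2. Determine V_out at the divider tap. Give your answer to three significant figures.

V_out ≈ 1.48 V

R2 ‖ R_L = (1.39 × 1.94)/(1.39 + 1.94) = 0.8098 Ω.
Now apply the divider: V_out = 10.6 × 0.1396 = 1.480 V.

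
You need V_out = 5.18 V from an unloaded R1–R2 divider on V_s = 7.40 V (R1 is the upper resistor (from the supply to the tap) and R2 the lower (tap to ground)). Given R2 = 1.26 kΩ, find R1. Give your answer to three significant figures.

R1 ≈ 0.540 kΩ

V_out/V_s = R2/(R1+R2) = 0.7000.
R1 = R2·(1/k − 1) = 1.26 × 0.4286 = 0.5400 kΩ.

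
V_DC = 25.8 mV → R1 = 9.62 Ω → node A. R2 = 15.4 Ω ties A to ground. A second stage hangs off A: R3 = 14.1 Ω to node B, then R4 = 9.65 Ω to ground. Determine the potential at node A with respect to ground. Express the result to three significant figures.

The second stage (R3 + R4 = 23.75 Ω) loads node A in parallel with R2.
R2 ‖ (R3+R4) = 9.342 Ω.
So V_A = 25.8 × 0.4927 = 12.71 mV.

V_A ≈ 12.7 mV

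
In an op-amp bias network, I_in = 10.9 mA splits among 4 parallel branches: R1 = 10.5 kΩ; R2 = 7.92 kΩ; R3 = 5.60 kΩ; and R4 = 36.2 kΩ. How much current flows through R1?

I ≈ 2.43 mA

Total conductance ΣG = 1/10.5 + 1/7.92 + 1/5.60 + 1/36.2 = 0.4277 (units of 1/kΩ).
By the current-divider rule, I = I_in · G_k/ΣG = 10.9 × 0.2227 = 2.427 mA.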